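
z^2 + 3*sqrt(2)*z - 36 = (z - 3*sqrt(2))*(z + 6*sqrt(2))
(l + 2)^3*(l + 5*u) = l^4 + 5*l^3*u + 6*l^3 + 30*l^2*u + 12*l^2 + 60*l*u + 8*l + 40*u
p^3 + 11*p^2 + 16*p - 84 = (p - 2)*(p + 6)*(p + 7)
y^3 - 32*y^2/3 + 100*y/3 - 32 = (y - 6)*(y - 8/3)*(y - 2)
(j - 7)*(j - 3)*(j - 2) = j^3 - 12*j^2 + 41*j - 42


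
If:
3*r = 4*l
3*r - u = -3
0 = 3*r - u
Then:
No Solution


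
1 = 1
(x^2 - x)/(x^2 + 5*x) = (x - 1)/(x + 5)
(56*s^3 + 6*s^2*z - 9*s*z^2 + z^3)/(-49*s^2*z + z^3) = (-8*s^2 - 2*s*z + z^2)/(z*(7*s + z))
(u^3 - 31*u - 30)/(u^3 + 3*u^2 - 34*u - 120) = (u + 1)/(u + 4)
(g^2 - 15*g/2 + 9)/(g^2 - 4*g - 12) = (g - 3/2)/(g + 2)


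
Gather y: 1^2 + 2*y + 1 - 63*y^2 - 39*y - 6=-63*y^2 - 37*y - 4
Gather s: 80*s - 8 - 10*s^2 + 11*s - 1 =-10*s^2 + 91*s - 9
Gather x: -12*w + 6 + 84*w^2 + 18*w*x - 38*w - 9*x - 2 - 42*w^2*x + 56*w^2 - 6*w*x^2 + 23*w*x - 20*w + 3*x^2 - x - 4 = 140*w^2 - 70*w + x^2*(3 - 6*w) + x*(-42*w^2 + 41*w - 10)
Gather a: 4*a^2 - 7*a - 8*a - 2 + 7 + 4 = 4*a^2 - 15*a + 9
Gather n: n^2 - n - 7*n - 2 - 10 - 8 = n^2 - 8*n - 20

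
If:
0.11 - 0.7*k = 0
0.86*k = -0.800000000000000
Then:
No Solution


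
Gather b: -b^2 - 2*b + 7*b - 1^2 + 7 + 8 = -b^2 + 5*b + 14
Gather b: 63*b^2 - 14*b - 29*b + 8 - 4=63*b^2 - 43*b + 4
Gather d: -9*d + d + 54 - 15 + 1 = 40 - 8*d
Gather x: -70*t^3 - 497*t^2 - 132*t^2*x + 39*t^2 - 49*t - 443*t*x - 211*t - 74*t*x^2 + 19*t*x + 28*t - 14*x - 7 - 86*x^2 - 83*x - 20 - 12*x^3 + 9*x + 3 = -70*t^3 - 458*t^2 - 232*t - 12*x^3 + x^2*(-74*t - 86) + x*(-132*t^2 - 424*t - 88) - 24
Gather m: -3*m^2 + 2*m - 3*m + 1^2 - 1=-3*m^2 - m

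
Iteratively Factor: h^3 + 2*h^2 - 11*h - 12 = (h - 3)*(h^2 + 5*h + 4) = (h - 3)*(h + 1)*(h + 4)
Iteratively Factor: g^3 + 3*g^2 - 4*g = (g)*(g^2 + 3*g - 4) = g*(g + 4)*(g - 1)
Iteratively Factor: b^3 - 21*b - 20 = (b - 5)*(b^2 + 5*b + 4) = (b - 5)*(b + 4)*(b + 1)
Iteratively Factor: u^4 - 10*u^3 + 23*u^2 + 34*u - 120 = (u - 5)*(u^3 - 5*u^2 - 2*u + 24) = (u - 5)*(u - 3)*(u^2 - 2*u - 8) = (u - 5)*(u - 4)*(u - 3)*(u + 2)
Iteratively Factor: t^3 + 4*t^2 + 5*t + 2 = (t + 1)*(t^2 + 3*t + 2) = (t + 1)^2*(t + 2)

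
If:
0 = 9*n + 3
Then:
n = -1/3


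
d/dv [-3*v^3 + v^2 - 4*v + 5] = -9*v^2 + 2*v - 4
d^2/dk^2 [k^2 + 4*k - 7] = 2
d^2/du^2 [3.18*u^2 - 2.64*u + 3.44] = 6.36000000000000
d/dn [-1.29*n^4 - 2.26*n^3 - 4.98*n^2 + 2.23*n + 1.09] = -5.16*n^3 - 6.78*n^2 - 9.96*n + 2.23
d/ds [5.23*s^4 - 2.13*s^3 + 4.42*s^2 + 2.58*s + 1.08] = 20.92*s^3 - 6.39*s^2 + 8.84*s + 2.58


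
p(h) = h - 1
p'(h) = 1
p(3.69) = 2.69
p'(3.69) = 1.00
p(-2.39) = -3.39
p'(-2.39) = 1.00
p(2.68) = 1.68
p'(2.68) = 1.00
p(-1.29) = -2.29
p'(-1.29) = 1.00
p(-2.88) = -3.88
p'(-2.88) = 1.00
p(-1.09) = -2.09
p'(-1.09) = 1.00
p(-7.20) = -8.20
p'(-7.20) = 1.00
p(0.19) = -0.81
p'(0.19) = 1.00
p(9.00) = 8.00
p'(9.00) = 1.00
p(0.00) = -1.00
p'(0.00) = 1.00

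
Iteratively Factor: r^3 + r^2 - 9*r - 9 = (r + 3)*(r^2 - 2*r - 3) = (r + 1)*(r + 3)*(r - 3)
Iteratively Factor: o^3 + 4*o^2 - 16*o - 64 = (o + 4)*(o^2 - 16) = (o + 4)^2*(o - 4)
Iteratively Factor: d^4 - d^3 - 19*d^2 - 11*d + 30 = (d + 2)*(d^3 - 3*d^2 - 13*d + 15) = (d - 1)*(d + 2)*(d^2 - 2*d - 15) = (d - 5)*(d - 1)*(d + 2)*(d + 3)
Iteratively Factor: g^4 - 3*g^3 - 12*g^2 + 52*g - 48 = (g - 2)*(g^3 - g^2 - 14*g + 24) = (g - 2)*(g + 4)*(g^2 - 5*g + 6) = (g - 3)*(g - 2)*(g + 4)*(g - 2)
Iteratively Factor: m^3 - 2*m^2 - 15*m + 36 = (m + 4)*(m^2 - 6*m + 9) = (m - 3)*(m + 4)*(m - 3)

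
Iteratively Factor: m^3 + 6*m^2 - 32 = (m - 2)*(m^2 + 8*m + 16) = (m - 2)*(m + 4)*(m + 4)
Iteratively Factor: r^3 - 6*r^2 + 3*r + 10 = (r - 5)*(r^2 - r - 2) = (r - 5)*(r - 2)*(r + 1)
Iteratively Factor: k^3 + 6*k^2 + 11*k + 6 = (k + 2)*(k^2 + 4*k + 3) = (k + 1)*(k + 2)*(k + 3)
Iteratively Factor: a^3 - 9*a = (a + 3)*(a^2 - 3*a) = a*(a + 3)*(a - 3)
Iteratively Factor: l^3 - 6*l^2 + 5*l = (l - 1)*(l^2 - 5*l) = (l - 5)*(l - 1)*(l)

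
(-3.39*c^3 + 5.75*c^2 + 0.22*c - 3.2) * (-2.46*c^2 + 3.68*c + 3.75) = 8.3394*c^5 - 26.6202*c^4 + 7.9063*c^3 + 30.2441*c^2 - 10.951*c - 12.0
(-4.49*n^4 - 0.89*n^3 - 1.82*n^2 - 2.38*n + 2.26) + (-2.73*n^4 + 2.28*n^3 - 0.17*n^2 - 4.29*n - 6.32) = -7.22*n^4 + 1.39*n^3 - 1.99*n^2 - 6.67*n - 4.06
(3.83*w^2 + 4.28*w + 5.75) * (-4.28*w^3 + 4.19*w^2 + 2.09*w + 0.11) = -16.3924*w^5 - 2.2707*w^4 + 1.3279*w^3 + 33.459*w^2 + 12.4883*w + 0.6325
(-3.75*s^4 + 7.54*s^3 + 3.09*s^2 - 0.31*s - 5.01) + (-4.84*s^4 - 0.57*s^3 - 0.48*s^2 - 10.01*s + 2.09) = -8.59*s^4 + 6.97*s^3 + 2.61*s^2 - 10.32*s - 2.92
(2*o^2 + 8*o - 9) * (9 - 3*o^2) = -6*o^4 - 24*o^3 + 45*o^2 + 72*o - 81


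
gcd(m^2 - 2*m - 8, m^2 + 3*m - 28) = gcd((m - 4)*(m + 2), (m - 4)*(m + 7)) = m - 4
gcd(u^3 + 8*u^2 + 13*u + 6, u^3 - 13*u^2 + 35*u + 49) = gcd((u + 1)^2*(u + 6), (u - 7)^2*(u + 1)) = u + 1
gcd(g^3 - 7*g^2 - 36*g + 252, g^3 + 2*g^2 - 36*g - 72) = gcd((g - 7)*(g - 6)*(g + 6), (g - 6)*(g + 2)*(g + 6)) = g^2 - 36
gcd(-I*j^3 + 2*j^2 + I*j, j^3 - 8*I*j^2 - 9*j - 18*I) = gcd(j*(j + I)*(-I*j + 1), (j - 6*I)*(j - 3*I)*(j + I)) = j + I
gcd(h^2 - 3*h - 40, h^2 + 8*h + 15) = h + 5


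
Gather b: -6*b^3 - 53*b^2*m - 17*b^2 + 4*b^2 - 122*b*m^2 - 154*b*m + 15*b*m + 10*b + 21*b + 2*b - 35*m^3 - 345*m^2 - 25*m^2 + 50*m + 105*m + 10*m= -6*b^3 + b^2*(-53*m - 13) + b*(-122*m^2 - 139*m + 33) - 35*m^3 - 370*m^2 + 165*m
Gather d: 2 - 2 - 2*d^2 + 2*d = -2*d^2 + 2*d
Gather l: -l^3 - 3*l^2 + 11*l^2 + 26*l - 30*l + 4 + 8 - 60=-l^3 + 8*l^2 - 4*l - 48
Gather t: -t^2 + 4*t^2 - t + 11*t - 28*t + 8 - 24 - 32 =3*t^2 - 18*t - 48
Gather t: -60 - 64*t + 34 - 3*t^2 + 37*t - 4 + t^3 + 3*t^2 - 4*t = t^3 - 31*t - 30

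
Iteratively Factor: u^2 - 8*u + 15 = (u - 5)*(u - 3)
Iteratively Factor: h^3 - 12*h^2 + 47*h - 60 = (h - 3)*(h^2 - 9*h + 20) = (h - 5)*(h - 3)*(h - 4)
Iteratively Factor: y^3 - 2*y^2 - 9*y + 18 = (y - 3)*(y^2 + y - 6) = (y - 3)*(y - 2)*(y + 3)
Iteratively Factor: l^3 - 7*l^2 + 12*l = (l)*(l^2 - 7*l + 12) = l*(l - 4)*(l - 3)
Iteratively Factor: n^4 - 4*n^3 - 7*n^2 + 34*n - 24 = (n - 1)*(n^3 - 3*n^2 - 10*n + 24) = (n - 4)*(n - 1)*(n^2 + n - 6) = (n - 4)*(n - 2)*(n - 1)*(n + 3)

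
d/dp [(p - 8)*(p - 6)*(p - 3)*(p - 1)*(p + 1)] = 5*p^4 - 68*p^3 + 267*p^2 - 254*p - 90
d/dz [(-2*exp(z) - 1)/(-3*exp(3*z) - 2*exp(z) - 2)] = (-(2*exp(z) + 1)*(9*exp(2*z) + 2) + 6*exp(3*z) + 4*exp(z) + 4)*exp(z)/(3*exp(3*z) + 2*exp(z) + 2)^2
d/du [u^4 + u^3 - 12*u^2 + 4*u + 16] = 4*u^3 + 3*u^2 - 24*u + 4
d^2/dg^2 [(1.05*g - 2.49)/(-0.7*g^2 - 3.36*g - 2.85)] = (-(1.05*g - 2.49)*(1.4*g + 3.36)*(2.8*g + 6.72) + (4.41*g + 3.57)*(0.7*g^2 + 3.36*g + 2.85))/(0.7*g^2 + 3.36*g + 2.85)^3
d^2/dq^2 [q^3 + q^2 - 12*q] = 6*q + 2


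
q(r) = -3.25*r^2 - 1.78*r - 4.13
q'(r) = -6.5*r - 1.78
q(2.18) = -23.46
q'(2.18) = -15.95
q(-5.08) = -78.96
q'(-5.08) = 31.24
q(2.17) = -23.30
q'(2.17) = -15.88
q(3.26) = -44.47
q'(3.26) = -22.97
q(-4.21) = -54.24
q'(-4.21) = 25.58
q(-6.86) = -144.86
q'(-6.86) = 42.81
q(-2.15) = -15.33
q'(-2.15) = 12.20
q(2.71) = -32.82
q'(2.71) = -19.40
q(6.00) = -131.81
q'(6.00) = -40.78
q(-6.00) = -110.45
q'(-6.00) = 37.22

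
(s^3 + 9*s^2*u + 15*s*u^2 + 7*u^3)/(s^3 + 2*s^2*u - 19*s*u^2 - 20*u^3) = (s^2 + 8*s*u + 7*u^2)/(s^2 + s*u - 20*u^2)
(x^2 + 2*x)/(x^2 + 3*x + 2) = x/(x + 1)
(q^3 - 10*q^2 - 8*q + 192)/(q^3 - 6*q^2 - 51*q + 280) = (q^2 - 2*q - 24)/(q^2 + 2*q - 35)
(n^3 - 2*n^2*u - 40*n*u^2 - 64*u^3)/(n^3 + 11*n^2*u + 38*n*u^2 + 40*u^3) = (n - 8*u)/(n + 5*u)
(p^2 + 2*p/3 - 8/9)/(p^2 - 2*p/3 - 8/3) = (p - 2/3)/(p - 2)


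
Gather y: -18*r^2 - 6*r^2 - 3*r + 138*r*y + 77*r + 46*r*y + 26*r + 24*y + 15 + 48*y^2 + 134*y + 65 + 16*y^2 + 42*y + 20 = -24*r^2 + 100*r + 64*y^2 + y*(184*r + 200) + 100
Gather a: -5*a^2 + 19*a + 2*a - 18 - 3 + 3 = -5*a^2 + 21*a - 18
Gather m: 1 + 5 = 6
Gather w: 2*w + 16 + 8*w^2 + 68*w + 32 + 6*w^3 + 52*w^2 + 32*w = 6*w^3 + 60*w^2 + 102*w + 48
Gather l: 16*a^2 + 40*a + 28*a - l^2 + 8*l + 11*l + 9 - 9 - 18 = 16*a^2 + 68*a - l^2 + 19*l - 18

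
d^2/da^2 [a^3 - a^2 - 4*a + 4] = 6*a - 2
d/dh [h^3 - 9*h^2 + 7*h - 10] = 3*h^2 - 18*h + 7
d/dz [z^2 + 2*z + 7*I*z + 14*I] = 2*z + 2 + 7*I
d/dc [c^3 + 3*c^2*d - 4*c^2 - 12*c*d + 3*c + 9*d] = 3*c^2 + 6*c*d - 8*c - 12*d + 3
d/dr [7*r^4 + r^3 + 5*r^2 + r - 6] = 28*r^3 + 3*r^2 + 10*r + 1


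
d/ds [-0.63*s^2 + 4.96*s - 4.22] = 4.96 - 1.26*s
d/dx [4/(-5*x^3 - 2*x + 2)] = 4*(15*x^2 + 2)/(5*x^3 + 2*x - 2)^2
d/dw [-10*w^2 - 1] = -20*w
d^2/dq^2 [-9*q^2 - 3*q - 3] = -18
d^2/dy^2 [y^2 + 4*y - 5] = 2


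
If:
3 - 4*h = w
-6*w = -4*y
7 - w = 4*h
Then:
No Solution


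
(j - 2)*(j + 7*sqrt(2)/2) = j^2 - 2*j + 7*sqrt(2)*j/2 - 7*sqrt(2)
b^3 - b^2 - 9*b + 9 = (b - 3)*(b - 1)*(b + 3)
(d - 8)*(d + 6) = d^2 - 2*d - 48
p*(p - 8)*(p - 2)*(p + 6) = p^4 - 4*p^3 - 44*p^2 + 96*p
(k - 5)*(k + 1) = k^2 - 4*k - 5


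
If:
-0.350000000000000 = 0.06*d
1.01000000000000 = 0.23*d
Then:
No Solution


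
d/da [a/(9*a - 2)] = -2/(9*a - 2)^2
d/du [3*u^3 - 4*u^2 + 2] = u*(9*u - 8)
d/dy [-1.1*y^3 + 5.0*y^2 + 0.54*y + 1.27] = -3.3*y^2 + 10.0*y + 0.54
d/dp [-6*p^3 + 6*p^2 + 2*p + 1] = -18*p^2 + 12*p + 2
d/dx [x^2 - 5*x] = 2*x - 5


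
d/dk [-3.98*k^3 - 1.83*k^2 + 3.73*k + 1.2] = -11.94*k^2 - 3.66*k + 3.73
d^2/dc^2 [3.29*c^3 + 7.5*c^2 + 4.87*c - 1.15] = 19.74*c + 15.0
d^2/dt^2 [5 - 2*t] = 0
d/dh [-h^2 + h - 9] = 1 - 2*h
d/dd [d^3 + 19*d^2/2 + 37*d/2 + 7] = 3*d^2 + 19*d + 37/2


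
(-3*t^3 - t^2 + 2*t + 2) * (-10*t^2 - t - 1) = 30*t^5 + 13*t^4 - 16*t^3 - 21*t^2 - 4*t - 2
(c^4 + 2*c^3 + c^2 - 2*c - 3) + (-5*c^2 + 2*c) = c^4 + 2*c^3 - 4*c^2 - 3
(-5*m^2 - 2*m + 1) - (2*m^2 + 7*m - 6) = -7*m^2 - 9*m + 7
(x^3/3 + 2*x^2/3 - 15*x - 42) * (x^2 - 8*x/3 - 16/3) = x^5/3 - 2*x^4/9 - 167*x^3/9 - 50*x^2/9 + 192*x + 224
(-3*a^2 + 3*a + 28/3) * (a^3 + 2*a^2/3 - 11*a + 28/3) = -3*a^5 + a^4 + 133*a^3/3 - 493*a^2/9 - 224*a/3 + 784/9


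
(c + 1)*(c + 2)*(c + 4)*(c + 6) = c^4 + 13*c^3 + 56*c^2 + 92*c + 48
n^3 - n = n*(n - 1)*(n + 1)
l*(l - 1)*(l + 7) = l^3 + 6*l^2 - 7*l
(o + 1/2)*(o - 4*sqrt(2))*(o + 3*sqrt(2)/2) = o^3 - 5*sqrt(2)*o^2/2 + o^2/2 - 12*o - 5*sqrt(2)*o/4 - 6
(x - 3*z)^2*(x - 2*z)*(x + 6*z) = x^4 - 2*x^3*z - 27*x^2*z^2 + 108*x*z^3 - 108*z^4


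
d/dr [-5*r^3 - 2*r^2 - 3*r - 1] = -15*r^2 - 4*r - 3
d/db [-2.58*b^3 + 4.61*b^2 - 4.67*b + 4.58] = -7.74*b^2 + 9.22*b - 4.67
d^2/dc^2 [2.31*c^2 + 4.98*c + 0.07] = 4.62000000000000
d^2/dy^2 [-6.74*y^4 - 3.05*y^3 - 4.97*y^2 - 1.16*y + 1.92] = -80.88*y^2 - 18.3*y - 9.94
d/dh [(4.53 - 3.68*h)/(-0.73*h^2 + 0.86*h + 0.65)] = (-2.6864*h^2 + 6.6138*h - 6.2878)/(0.5329*h^4 - 1.2556*h^3 - 0.2094*h^2 + 1.118*h + 0.4225)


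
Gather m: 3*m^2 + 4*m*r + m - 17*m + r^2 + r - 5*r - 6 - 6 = 3*m^2 + m*(4*r - 16) + r^2 - 4*r - 12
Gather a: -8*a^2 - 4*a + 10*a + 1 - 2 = -8*a^2 + 6*a - 1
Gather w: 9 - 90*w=9 - 90*w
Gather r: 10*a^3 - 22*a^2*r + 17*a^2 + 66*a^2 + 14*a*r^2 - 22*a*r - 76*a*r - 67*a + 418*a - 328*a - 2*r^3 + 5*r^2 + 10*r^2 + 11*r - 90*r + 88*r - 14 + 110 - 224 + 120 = 10*a^3 + 83*a^2 + 23*a - 2*r^3 + r^2*(14*a + 15) + r*(-22*a^2 - 98*a + 9) - 8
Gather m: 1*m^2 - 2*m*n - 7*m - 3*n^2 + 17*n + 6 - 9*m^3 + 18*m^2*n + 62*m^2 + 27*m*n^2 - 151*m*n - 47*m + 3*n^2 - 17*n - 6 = -9*m^3 + m^2*(18*n + 63) + m*(27*n^2 - 153*n - 54)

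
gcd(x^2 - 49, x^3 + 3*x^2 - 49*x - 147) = x^2 - 49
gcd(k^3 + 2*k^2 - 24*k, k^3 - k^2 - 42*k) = k^2 + 6*k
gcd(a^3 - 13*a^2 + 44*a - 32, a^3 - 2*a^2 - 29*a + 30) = a - 1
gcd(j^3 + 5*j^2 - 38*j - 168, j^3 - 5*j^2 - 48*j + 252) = j^2 + j - 42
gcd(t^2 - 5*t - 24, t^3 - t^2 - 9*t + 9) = t + 3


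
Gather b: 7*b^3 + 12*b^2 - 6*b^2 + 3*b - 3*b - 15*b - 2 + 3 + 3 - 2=7*b^3 + 6*b^2 - 15*b + 2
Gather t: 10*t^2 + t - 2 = 10*t^2 + t - 2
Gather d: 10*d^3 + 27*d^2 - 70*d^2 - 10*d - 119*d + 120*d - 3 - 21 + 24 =10*d^3 - 43*d^2 - 9*d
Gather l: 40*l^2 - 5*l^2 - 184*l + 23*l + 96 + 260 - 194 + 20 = 35*l^2 - 161*l + 182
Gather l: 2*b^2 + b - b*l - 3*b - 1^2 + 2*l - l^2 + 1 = 2*b^2 - 2*b - l^2 + l*(2 - b)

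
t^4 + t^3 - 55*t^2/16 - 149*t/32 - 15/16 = (t - 2)*(t + 1/4)*(t + 5/4)*(t + 3/2)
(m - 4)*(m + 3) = m^2 - m - 12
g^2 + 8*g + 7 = (g + 1)*(g + 7)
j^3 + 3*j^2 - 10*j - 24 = (j - 3)*(j + 2)*(j + 4)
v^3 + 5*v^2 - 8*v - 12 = (v - 2)*(v + 1)*(v + 6)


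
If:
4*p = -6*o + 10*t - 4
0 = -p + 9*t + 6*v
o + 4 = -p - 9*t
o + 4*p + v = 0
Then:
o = -896/671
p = 138/671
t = -214/671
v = 344/671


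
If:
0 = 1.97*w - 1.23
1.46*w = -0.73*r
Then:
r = -1.25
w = 0.62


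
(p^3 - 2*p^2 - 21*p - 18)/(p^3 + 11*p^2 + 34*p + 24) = (p^2 - 3*p - 18)/(p^2 + 10*p + 24)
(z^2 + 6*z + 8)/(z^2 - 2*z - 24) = (z + 2)/(z - 6)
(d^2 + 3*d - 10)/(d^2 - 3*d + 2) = (d + 5)/(d - 1)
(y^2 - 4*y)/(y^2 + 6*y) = (y - 4)/(y + 6)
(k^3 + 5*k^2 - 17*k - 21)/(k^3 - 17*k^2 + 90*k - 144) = (k^2 + 8*k + 7)/(k^2 - 14*k + 48)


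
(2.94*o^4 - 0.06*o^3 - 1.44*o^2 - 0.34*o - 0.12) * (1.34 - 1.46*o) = -4.2924*o^5 + 4.0272*o^4 + 2.022*o^3 - 1.4332*o^2 - 0.2804*o - 0.1608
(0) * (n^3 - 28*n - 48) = 0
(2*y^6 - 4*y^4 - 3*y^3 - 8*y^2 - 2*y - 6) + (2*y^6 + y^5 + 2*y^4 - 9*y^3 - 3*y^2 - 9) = 4*y^6 + y^5 - 2*y^4 - 12*y^3 - 11*y^2 - 2*y - 15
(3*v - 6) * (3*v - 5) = 9*v^2 - 33*v + 30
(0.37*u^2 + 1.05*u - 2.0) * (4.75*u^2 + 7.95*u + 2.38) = 1.7575*u^4 + 7.929*u^3 - 0.2719*u^2 - 13.401*u - 4.76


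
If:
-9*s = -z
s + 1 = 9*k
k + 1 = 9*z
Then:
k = 41/364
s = 5/364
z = 45/364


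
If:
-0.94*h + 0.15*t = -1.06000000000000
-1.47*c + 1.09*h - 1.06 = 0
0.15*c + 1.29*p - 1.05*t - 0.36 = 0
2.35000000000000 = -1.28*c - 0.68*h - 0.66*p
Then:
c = -0.40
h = 0.43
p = -3.23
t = -4.36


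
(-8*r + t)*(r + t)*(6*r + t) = -48*r^3 - 50*r^2*t - r*t^2 + t^3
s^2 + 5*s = s*(s + 5)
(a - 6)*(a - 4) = a^2 - 10*a + 24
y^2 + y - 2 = (y - 1)*(y + 2)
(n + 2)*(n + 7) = n^2 + 9*n + 14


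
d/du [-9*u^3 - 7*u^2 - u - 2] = -27*u^2 - 14*u - 1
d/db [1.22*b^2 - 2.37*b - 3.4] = 2.44*b - 2.37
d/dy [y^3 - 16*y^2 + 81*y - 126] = 3*y^2 - 32*y + 81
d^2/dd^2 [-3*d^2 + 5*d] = -6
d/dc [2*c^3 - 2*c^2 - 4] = 2*c*(3*c - 2)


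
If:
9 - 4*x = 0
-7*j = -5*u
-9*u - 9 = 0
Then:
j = -5/7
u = -1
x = 9/4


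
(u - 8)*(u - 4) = u^2 - 12*u + 32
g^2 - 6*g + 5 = (g - 5)*(g - 1)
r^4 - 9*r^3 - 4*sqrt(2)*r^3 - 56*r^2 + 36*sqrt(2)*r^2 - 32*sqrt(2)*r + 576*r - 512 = (r - 8)*(r - 1)*(r - 8*sqrt(2))*(r + 4*sqrt(2))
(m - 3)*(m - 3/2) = m^2 - 9*m/2 + 9/2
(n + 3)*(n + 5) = n^2 + 8*n + 15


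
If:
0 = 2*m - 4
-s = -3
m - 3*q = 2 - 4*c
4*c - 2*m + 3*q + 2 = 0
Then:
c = 1/4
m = 2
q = 1/3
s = 3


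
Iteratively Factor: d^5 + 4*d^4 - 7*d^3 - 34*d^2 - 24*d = (d - 3)*(d^4 + 7*d^3 + 14*d^2 + 8*d) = (d - 3)*(d + 4)*(d^3 + 3*d^2 + 2*d) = (d - 3)*(d + 1)*(d + 4)*(d^2 + 2*d) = d*(d - 3)*(d + 1)*(d + 4)*(d + 2)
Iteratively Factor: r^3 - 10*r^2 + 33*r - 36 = (r - 3)*(r^2 - 7*r + 12) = (r - 4)*(r - 3)*(r - 3)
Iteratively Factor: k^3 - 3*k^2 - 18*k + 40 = (k - 2)*(k^2 - k - 20) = (k - 2)*(k + 4)*(k - 5)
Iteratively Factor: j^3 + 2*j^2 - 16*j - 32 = (j - 4)*(j^2 + 6*j + 8) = (j - 4)*(j + 4)*(j + 2)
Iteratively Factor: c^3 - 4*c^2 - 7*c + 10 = (c + 2)*(c^2 - 6*c + 5) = (c - 1)*(c + 2)*(c - 5)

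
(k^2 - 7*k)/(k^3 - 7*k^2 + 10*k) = (k - 7)/(k^2 - 7*k + 10)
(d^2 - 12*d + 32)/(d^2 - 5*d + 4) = (d - 8)/(d - 1)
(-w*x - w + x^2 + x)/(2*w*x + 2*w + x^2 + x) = (-w + x)/(2*w + x)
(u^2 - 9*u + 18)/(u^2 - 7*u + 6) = (u - 3)/(u - 1)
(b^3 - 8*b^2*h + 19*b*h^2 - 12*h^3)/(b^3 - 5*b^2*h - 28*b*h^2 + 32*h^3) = (b^2 - 7*b*h + 12*h^2)/(b^2 - 4*b*h - 32*h^2)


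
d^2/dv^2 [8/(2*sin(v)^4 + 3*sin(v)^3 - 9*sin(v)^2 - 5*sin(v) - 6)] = 8*(64*sin(v)^8 + 138*sin(v)^7 - 215*sin(v)^6 - 467*sin(v)^5 + 702*sin(v)^4 + 769*sin(v)^3 - 731*sin(v)^2 - 408*sin(v) + 58)/(-2*sin(v)^4 - 3*sin(v)^3 + 9*sin(v)^2 + 5*sin(v) + 6)^3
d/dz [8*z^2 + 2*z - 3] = 16*z + 2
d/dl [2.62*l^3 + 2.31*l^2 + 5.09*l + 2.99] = 7.86*l^2 + 4.62*l + 5.09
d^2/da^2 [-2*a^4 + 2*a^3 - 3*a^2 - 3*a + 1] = -24*a^2 + 12*a - 6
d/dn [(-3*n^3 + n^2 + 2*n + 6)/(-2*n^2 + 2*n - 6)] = 3*(n^4 - 2*n^3 + 10*n^2 + 2*n - 4)/(2*(n^4 - 2*n^3 + 7*n^2 - 6*n + 9))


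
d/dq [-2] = 0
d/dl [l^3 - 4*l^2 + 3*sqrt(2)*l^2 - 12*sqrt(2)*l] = 3*l^2 - 8*l + 6*sqrt(2)*l - 12*sqrt(2)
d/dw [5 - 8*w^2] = -16*w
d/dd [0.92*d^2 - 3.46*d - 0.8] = 1.84*d - 3.46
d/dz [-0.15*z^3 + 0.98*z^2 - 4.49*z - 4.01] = -0.45*z^2 + 1.96*z - 4.49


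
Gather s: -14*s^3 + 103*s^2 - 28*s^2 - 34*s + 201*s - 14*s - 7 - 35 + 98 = -14*s^3 + 75*s^2 + 153*s + 56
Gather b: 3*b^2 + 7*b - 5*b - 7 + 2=3*b^2 + 2*b - 5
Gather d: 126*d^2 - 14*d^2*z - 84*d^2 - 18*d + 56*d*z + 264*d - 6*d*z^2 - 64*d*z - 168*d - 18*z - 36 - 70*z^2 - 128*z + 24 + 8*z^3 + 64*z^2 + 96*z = d^2*(42 - 14*z) + d*(-6*z^2 - 8*z + 78) + 8*z^3 - 6*z^2 - 50*z - 12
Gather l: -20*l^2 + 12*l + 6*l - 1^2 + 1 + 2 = -20*l^2 + 18*l + 2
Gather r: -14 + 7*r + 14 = 7*r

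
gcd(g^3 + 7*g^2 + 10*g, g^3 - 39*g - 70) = g^2 + 7*g + 10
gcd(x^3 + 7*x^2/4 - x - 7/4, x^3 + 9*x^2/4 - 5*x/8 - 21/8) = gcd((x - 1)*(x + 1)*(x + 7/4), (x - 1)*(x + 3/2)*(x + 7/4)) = x^2 + 3*x/4 - 7/4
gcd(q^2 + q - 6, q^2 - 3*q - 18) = q + 3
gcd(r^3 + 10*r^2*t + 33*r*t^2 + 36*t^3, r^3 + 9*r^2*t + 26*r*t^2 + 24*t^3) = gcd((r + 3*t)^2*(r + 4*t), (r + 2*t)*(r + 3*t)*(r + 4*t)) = r^2 + 7*r*t + 12*t^2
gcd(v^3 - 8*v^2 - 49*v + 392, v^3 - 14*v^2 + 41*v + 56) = v^2 - 15*v + 56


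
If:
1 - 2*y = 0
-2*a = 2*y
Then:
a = -1/2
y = 1/2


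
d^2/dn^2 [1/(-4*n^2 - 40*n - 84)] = (n^2 + 10*n - 4*(n + 5)^2 + 21)/(2*(n^2 + 10*n + 21)^3)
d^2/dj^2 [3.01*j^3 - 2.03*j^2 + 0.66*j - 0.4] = 18.06*j - 4.06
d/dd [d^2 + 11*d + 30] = 2*d + 11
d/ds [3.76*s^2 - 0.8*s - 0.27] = 7.52*s - 0.8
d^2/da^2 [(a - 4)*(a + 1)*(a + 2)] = 6*a - 2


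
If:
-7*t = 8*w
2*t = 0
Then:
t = 0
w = 0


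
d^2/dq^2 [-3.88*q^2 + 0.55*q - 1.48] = -7.76000000000000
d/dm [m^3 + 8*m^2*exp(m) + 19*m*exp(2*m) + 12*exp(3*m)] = 8*m^2*exp(m) + 3*m^2 + 38*m*exp(2*m) + 16*m*exp(m) + 36*exp(3*m) + 19*exp(2*m)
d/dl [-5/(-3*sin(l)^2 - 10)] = -60*sin(2*l)/(3*cos(2*l) - 23)^2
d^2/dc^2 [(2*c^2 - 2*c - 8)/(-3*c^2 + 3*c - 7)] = 76*(9*c^2 - 9*c - 4)/(27*c^6 - 81*c^5 + 270*c^4 - 405*c^3 + 630*c^2 - 441*c + 343)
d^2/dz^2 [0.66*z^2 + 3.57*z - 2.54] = 1.32000000000000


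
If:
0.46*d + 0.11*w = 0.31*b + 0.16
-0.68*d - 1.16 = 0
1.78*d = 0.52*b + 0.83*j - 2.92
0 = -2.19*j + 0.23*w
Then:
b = -1.13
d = -1.71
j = 0.57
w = 5.40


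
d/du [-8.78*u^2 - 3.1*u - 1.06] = -17.56*u - 3.1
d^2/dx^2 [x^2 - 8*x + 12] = 2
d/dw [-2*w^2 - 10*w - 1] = -4*w - 10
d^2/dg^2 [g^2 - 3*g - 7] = 2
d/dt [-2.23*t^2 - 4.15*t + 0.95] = -4.46*t - 4.15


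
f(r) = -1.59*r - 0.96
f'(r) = -1.59000000000000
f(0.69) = -2.06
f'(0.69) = -1.59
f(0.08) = -1.09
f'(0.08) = -1.59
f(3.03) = -5.78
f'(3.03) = -1.59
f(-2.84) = 3.56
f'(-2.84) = -1.59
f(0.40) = -1.60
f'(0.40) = -1.59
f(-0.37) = -0.37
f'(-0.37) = -1.59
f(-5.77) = 8.21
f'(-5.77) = -1.59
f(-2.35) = 2.78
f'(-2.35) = -1.59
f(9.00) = -15.27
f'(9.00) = -1.59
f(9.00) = -15.27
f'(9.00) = -1.59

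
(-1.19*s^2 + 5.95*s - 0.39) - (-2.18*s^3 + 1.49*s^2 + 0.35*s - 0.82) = 2.18*s^3 - 2.68*s^2 + 5.6*s + 0.43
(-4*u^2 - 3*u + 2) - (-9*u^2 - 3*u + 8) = 5*u^2 - 6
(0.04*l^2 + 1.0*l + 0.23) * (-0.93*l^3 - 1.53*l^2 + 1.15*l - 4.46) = -0.0372*l^5 - 0.9912*l^4 - 1.6979*l^3 + 0.6197*l^2 - 4.1955*l - 1.0258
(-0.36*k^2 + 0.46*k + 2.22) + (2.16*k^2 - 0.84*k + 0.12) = 1.8*k^2 - 0.38*k + 2.34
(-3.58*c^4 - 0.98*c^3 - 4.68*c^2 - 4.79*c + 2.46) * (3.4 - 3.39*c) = 12.1362*c^5 - 8.8498*c^4 + 12.5332*c^3 + 0.3261*c^2 - 24.6254*c + 8.364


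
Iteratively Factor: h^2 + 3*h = (h)*(h + 3)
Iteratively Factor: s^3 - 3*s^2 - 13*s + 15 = (s - 1)*(s^2 - 2*s - 15) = (s - 1)*(s + 3)*(s - 5)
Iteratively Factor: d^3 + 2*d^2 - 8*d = (d)*(d^2 + 2*d - 8) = d*(d + 4)*(d - 2)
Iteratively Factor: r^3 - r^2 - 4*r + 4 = (r + 2)*(r^2 - 3*r + 2) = (r - 2)*(r + 2)*(r - 1)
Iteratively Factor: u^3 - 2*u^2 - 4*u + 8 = (u + 2)*(u^2 - 4*u + 4) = (u - 2)*(u + 2)*(u - 2)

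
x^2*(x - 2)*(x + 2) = x^4 - 4*x^2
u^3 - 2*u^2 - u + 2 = (u - 2)*(u - 1)*(u + 1)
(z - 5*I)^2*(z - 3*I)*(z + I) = z^4 - 12*I*z^3 - 42*z^2 + 20*I*z - 75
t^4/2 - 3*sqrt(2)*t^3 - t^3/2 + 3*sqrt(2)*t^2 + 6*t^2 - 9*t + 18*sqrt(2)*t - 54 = (t/2 + 1)*(t - 3)*(t - 3*sqrt(2))^2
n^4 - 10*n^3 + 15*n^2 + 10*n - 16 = (n - 8)*(n - 2)*(n - 1)*(n + 1)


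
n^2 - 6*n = n*(n - 6)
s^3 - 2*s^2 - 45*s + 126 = (s - 6)*(s - 3)*(s + 7)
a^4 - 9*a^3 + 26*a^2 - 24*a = a*(a - 4)*(a - 3)*(a - 2)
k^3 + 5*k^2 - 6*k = k*(k - 1)*(k + 6)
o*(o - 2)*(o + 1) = o^3 - o^2 - 2*o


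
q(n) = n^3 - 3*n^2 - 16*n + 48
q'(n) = 3*n^2 - 6*n - 16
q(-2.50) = 53.62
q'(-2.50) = 17.75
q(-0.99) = 59.93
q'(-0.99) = -7.12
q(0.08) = 46.70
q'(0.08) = -16.46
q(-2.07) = 59.40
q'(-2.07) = 9.27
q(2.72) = 2.41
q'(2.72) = -10.12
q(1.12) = 27.72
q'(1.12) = -18.96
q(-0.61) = 56.42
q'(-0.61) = -11.22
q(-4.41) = -25.55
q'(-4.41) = 68.80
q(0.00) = 48.00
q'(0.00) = -16.00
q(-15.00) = -3762.00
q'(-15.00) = 749.00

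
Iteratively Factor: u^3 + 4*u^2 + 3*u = (u + 3)*(u^2 + u) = (u + 1)*(u + 3)*(u)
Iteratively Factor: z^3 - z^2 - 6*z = (z - 3)*(z^2 + 2*z) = z*(z - 3)*(z + 2)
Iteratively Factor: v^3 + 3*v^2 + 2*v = (v + 1)*(v^2 + 2*v) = (v + 1)*(v + 2)*(v)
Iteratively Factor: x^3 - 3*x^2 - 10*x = (x)*(x^2 - 3*x - 10) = x*(x - 5)*(x + 2)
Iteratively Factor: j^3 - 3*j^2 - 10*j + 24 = (j + 3)*(j^2 - 6*j + 8) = (j - 2)*(j + 3)*(j - 4)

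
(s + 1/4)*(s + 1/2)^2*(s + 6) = s^4 + 29*s^3/4 + 8*s^2 + 49*s/16 + 3/8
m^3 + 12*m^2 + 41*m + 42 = (m + 2)*(m + 3)*(m + 7)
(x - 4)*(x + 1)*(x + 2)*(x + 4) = x^4 + 3*x^3 - 14*x^2 - 48*x - 32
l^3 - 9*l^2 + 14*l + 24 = (l - 6)*(l - 4)*(l + 1)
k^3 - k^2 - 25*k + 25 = (k - 5)*(k - 1)*(k + 5)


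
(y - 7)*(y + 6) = y^2 - y - 42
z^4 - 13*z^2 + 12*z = z*(z - 3)*(z - 1)*(z + 4)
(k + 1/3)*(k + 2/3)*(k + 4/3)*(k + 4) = k^4 + 19*k^3/3 + 98*k^2/9 + 176*k/27 + 32/27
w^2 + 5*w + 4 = (w + 1)*(w + 4)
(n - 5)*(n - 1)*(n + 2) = n^3 - 4*n^2 - 7*n + 10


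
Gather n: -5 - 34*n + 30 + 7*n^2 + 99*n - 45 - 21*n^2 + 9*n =-14*n^2 + 74*n - 20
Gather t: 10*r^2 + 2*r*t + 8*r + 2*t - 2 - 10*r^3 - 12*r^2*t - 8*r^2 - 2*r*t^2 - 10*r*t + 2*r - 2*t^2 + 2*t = -10*r^3 + 2*r^2 + 10*r + t^2*(-2*r - 2) + t*(-12*r^2 - 8*r + 4) - 2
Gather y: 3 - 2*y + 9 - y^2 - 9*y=-y^2 - 11*y + 12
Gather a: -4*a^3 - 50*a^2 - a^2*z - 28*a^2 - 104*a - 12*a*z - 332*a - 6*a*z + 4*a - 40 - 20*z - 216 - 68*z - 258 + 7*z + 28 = -4*a^3 + a^2*(-z - 78) + a*(-18*z - 432) - 81*z - 486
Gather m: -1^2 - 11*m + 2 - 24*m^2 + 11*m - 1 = -24*m^2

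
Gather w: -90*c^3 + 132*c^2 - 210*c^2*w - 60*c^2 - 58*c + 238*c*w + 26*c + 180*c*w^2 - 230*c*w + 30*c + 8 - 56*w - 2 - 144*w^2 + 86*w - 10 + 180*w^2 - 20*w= -90*c^3 + 72*c^2 - 2*c + w^2*(180*c + 36) + w*(-210*c^2 + 8*c + 10) - 4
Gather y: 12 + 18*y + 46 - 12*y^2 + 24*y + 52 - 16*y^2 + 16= -28*y^2 + 42*y + 126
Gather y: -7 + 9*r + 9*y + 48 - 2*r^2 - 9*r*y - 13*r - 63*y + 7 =-2*r^2 - 4*r + y*(-9*r - 54) + 48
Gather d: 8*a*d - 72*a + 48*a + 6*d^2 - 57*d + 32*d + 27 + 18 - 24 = -24*a + 6*d^2 + d*(8*a - 25) + 21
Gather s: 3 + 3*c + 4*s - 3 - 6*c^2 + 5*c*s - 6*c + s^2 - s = -6*c^2 - 3*c + s^2 + s*(5*c + 3)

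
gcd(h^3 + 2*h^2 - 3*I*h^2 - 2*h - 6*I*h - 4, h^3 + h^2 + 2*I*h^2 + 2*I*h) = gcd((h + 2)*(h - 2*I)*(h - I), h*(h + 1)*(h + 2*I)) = 1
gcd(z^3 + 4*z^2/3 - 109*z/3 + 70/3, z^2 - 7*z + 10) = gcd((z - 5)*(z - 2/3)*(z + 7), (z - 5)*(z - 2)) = z - 5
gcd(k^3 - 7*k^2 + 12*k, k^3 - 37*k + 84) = k^2 - 7*k + 12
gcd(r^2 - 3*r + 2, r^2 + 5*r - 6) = r - 1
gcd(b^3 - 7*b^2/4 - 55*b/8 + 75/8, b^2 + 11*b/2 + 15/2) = b + 5/2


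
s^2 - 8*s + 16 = (s - 4)^2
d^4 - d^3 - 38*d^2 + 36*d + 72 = (d - 6)*(d - 2)*(d + 1)*(d + 6)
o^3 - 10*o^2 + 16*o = o*(o - 8)*(o - 2)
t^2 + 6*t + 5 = (t + 1)*(t + 5)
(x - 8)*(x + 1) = x^2 - 7*x - 8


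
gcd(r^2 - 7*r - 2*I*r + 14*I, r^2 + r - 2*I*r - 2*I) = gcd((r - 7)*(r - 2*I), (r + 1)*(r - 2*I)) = r - 2*I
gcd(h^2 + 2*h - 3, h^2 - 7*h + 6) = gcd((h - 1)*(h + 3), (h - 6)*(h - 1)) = h - 1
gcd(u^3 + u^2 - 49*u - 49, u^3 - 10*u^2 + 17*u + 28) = u^2 - 6*u - 7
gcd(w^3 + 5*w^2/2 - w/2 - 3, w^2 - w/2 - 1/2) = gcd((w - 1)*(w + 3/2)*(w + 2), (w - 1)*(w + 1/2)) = w - 1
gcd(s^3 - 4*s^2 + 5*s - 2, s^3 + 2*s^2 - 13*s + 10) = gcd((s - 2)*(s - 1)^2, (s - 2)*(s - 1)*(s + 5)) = s^2 - 3*s + 2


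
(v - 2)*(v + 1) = v^2 - v - 2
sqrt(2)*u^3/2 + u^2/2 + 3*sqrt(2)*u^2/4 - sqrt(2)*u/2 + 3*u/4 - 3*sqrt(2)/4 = (u + 3/2)*(u - sqrt(2)/2)*(sqrt(2)*u/2 + 1)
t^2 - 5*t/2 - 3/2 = (t - 3)*(t + 1/2)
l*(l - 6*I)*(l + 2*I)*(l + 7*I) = l^4 + 3*I*l^3 + 40*l^2 + 84*I*l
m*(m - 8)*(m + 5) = m^3 - 3*m^2 - 40*m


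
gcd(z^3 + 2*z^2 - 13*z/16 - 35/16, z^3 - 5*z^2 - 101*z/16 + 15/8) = z + 5/4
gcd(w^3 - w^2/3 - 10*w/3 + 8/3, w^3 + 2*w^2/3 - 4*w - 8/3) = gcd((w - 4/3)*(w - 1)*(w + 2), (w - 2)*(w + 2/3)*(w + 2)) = w + 2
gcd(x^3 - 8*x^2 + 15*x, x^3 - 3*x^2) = x^2 - 3*x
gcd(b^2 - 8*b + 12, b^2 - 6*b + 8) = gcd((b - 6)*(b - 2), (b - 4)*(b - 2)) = b - 2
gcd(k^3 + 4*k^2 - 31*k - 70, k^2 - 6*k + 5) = k - 5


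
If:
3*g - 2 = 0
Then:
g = 2/3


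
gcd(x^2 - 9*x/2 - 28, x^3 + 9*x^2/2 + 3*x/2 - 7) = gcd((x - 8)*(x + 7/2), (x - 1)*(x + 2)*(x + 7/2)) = x + 7/2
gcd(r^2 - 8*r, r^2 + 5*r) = r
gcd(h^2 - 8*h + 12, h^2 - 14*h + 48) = h - 6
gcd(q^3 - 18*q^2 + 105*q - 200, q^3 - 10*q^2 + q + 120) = q^2 - 13*q + 40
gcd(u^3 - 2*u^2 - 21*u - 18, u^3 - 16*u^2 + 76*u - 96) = u - 6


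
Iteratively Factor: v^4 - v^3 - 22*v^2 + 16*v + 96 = (v - 4)*(v^3 + 3*v^2 - 10*v - 24) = (v - 4)*(v + 4)*(v^2 - v - 6) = (v - 4)*(v + 2)*(v + 4)*(v - 3)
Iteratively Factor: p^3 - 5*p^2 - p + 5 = (p - 1)*(p^2 - 4*p - 5) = (p - 1)*(p + 1)*(p - 5)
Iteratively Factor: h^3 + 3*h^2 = (h + 3)*(h^2) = h*(h + 3)*(h)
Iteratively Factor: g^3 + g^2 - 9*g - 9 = (g + 1)*(g^2 - 9) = (g + 1)*(g + 3)*(g - 3)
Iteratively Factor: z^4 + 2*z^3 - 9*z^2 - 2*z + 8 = (z + 4)*(z^3 - 2*z^2 - z + 2) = (z + 1)*(z + 4)*(z^2 - 3*z + 2) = (z - 1)*(z + 1)*(z + 4)*(z - 2)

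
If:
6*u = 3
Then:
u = 1/2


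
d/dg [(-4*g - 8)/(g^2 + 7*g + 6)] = 4*(g^2 + 4*g + 8)/(g^4 + 14*g^3 + 61*g^2 + 84*g + 36)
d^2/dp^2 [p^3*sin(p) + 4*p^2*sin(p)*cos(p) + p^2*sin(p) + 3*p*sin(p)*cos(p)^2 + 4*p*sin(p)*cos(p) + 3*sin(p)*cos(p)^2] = -p^3*sin(p) - p^2*sin(p) - 8*p^2*sin(2*p) + 6*p^2*cos(p) + 21*p*sin(p)/4 - 8*p*sin(2*p) - 27*p*sin(3*p)/4 + 4*p*cos(p) + 16*p*cos(2*p) + 5*sin(p)/4 + 4*sin(2*p) - 27*sin(3*p)/4 + 3*cos(p)/2 + 8*cos(2*p) + 9*cos(3*p)/2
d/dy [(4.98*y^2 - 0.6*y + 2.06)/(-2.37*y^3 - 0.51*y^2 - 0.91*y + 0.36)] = (11.8026*y^4 - 2.844*y^3 + 9.8088*y^2 + 5.6868*y + 1.6586)/(5.6169*y^6 + 2.4174*y^5 + 4.5735*y^4 - 0.7782*y^3 + 0.4609*y^2 - 0.6552*y + 0.1296)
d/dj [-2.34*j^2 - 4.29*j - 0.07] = -4.68*j - 4.29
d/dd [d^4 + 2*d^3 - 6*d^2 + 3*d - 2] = 4*d^3 + 6*d^2 - 12*d + 3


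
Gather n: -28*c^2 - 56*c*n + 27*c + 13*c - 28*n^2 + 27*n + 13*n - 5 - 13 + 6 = -28*c^2 + 40*c - 28*n^2 + n*(40 - 56*c) - 12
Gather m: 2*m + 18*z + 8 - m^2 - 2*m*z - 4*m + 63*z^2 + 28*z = -m^2 + m*(-2*z - 2) + 63*z^2 + 46*z + 8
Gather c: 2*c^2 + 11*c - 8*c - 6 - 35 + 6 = 2*c^2 + 3*c - 35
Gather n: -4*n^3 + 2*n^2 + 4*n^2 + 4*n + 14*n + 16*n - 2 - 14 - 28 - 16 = -4*n^3 + 6*n^2 + 34*n - 60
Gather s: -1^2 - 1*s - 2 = -s - 3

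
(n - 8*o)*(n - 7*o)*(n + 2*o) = n^3 - 13*n^2*o + 26*n*o^2 + 112*o^3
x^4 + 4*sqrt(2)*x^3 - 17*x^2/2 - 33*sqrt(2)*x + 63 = (x - 3*sqrt(2)/2)*(x - sqrt(2))*(x + 3*sqrt(2))*(x + 7*sqrt(2)/2)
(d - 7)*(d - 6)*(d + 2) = d^3 - 11*d^2 + 16*d + 84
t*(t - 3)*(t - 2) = t^3 - 5*t^2 + 6*t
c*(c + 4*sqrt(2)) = c^2 + 4*sqrt(2)*c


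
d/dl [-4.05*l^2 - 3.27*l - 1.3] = -8.1*l - 3.27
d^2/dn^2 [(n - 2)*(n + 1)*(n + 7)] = 6*n + 12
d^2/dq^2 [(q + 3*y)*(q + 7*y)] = 2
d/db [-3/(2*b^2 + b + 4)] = 3*(4*b + 1)/(2*b^2 + b + 4)^2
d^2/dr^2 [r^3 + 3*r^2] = 6*r + 6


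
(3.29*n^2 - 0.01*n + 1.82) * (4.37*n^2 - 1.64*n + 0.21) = 14.3773*n^4 - 5.4393*n^3 + 8.6607*n^2 - 2.9869*n + 0.3822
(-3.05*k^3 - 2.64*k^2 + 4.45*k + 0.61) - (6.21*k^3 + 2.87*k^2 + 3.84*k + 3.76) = -9.26*k^3 - 5.51*k^2 + 0.61*k - 3.15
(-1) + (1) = 0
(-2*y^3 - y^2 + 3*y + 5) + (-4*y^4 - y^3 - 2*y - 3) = -4*y^4 - 3*y^3 - y^2 + y + 2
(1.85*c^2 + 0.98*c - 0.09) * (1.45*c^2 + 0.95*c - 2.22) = 2.6825*c^4 + 3.1785*c^3 - 3.3065*c^2 - 2.2611*c + 0.1998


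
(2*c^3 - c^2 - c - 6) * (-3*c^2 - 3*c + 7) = -6*c^5 - 3*c^4 + 20*c^3 + 14*c^2 + 11*c - 42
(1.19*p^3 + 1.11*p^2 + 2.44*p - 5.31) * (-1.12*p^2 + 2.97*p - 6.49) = -1.3328*p^5 + 2.2911*p^4 - 7.1592*p^3 + 5.9901*p^2 - 31.6063*p + 34.4619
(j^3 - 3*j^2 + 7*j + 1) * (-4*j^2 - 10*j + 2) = -4*j^5 + 2*j^4 + 4*j^3 - 80*j^2 + 4*j + 2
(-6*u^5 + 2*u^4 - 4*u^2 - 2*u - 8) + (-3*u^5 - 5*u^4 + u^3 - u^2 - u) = -9*u^5 - 3*u^4 + u^3 - 5*u^2 - 3*u - 8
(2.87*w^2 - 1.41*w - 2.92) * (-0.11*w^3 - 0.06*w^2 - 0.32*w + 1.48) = -0.3157*w^5 - 0.0171*w^4 - 0.5126*w^3 + 4.874*w^2 - 1.1524*w - 4.3216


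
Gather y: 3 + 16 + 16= 35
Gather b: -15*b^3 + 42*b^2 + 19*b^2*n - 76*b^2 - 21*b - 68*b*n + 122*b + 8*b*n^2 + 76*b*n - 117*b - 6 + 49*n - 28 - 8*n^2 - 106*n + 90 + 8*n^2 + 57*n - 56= -15*b^3 + b^2*(19*n - 34) + b*(8*n^2 + 8*n - 16)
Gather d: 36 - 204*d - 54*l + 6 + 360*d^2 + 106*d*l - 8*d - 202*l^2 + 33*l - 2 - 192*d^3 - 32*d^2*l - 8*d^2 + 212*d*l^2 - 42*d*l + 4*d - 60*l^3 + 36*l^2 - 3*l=-192*d^3 + d^2*(352 - 32*l) + d*(212*l^2 + 64*l - 208) - 60*l^3 - 166*l^2 - 24*l + 40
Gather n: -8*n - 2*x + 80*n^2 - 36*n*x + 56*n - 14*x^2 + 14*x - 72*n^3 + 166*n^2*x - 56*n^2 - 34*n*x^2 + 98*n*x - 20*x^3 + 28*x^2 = -72*n^3 + n^2*(166*x + 24) + n*(-34*x^2 + 62*x + 48) - 20*x^3 + 14*x^2 + 12*x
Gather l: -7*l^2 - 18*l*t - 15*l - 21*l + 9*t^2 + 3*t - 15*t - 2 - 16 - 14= -7*l^2 + l*(-18*t - 36) + 9*t^2 - 12*t - 32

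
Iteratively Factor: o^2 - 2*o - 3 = (o - 3)*(o + 1)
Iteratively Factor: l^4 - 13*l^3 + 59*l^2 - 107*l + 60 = (l - 3)*(l^3 - 10*l^2 + 29*l - 20) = (l - 5)*(l - 3)*(l^2 - 5*l + 4) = (l - 5)*(l - 3)*(l - 1)*(l - 4)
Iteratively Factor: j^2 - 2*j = (j - 2)*(j)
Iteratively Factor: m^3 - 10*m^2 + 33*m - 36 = (m - 3)*(m^2 - 7*m + 12) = (m - 3)^2*(m - 4)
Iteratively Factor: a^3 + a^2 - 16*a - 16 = (a + 1)*(a^2 - 16) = (a + 1)*(a + 4)*(a - 4)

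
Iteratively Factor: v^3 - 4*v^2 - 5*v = (v + 1)*(v^2 - 5*v) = (v - 5)*(v + 1)*(v)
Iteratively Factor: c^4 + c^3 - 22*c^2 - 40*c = (c)*(c^3 + c^2 - 22*c - 40) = c*(c + 4)*(c^2 - 3*c - 10) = c*(c + 2)*(c + 4)*(c - 5)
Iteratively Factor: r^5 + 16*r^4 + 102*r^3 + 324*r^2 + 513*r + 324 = (r + 4)*(r^4 + 12*r^3 + 54*r^2 + 108*r + 81) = (r + 3)*(r + 4)*(r^3 + 9*r^2 + 27*r + 27) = (r + 3)^2*(r + 4)*(r^2 + 6*r + 9) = (r + 3)^3*(r + 4)*(r + 3)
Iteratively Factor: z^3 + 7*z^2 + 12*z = (z + 4)*(z^2 + 3*z) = (z + 3)*(z + 4)*(z)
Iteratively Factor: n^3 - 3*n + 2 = (n + 2)*(n^2 - 2*n + 1) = (n - 1)*(n + 2)*(n - 1)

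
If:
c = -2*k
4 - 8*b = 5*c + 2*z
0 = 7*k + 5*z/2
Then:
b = 1/2 - 39*z/56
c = 5*z/7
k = -5*z/14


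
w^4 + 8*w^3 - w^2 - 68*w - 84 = (w - 3)*(w + 2)^2*(w + 7)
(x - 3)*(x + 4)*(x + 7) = x^3 + 8*x^2 - 5*x - 84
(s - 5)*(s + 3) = s^2 - 2*s - 15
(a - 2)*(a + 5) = a^2 + 3*a - 10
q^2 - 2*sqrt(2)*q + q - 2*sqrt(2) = (q + 1)*(q - 2*sqrt(2))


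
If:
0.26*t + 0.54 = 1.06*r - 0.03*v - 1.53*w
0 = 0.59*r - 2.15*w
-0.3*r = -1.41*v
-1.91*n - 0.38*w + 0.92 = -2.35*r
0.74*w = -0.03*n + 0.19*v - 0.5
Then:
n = -2.57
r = -2.60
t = -8.41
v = -0.55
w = -0.71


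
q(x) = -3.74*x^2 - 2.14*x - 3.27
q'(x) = -7.48*x - 2.14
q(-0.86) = -4.20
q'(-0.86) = 4.29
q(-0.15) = -3.03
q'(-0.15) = -1.02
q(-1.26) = -6.51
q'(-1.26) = 7.28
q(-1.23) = -6.30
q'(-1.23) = 7.06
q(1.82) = -19.55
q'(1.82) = -15.75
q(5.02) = -108.26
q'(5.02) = -39.69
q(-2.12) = -15.54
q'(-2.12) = 13.72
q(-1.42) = -7.77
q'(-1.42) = 8.48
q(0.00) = -3.27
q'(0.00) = -2.14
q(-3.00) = -30.51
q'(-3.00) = 20.30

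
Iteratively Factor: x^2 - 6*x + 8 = (x - 2)*(x - 4)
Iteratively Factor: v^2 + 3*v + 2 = (v + 2)*(v + 1)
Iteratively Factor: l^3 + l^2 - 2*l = (l - 1)*(l^2 + 2*l) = l*(l - 1)*(l + 2)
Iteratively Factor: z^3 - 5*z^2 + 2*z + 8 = (z - 2)*(z^2 - 3*z - 4) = (z - 2)*(z + 1)*(z - 4)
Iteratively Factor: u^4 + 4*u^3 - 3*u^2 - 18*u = (u + 3)*(u^3 + u^2 - 6*u) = (u + 3)^2*(u^2 - 2*u) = (u - 2)*(u + 3)^2*(u)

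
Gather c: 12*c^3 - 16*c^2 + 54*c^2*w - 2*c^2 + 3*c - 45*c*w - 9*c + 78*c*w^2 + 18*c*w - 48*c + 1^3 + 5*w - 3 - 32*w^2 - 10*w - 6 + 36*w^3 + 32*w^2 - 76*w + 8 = 12*c^3 + c^2*(54*w - 18) + c*(78*w^2 - 27*w - 54) + 36*w^3 - 81*w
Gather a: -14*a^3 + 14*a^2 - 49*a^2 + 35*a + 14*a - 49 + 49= -14*a^3 - 35*a^2 + 49*a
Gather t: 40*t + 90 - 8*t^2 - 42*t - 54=-8*t^2 - 2*t + 36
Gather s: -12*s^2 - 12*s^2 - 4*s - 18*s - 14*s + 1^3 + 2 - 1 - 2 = -24*s^2 - 36*s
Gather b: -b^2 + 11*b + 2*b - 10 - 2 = -b^2 + 13*b - 12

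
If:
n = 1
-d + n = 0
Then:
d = 1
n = 1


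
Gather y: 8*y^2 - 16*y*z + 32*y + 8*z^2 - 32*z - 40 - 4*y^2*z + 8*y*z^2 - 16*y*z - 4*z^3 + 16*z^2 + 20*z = y^2*(8 - 4*z) + y*(8*z^2 - 32*z + 32) - 4*z^3 + 24*z^2 - 12*z - 40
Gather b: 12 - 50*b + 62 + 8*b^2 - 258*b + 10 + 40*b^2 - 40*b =48*b^2 - 348*b + 84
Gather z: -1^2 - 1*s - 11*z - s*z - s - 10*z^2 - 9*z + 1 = -2*s - 10*z^2 + z*(-s - 20)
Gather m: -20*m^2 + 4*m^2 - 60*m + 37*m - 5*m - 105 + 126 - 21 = -16*m^2 - 28*m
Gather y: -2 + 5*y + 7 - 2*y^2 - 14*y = -2*y^2 - 9*y + 5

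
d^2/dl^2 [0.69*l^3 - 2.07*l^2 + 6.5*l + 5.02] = 4.14*l - 4.14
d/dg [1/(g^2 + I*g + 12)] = (-2*g - I)/(g^2 + I*g + 12)^2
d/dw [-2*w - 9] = -2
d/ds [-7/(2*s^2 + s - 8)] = 7*(4*s + 1)/(2*s^2 + s - 8)^2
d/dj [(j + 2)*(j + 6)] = 2*j + 8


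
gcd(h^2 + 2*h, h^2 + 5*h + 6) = h + 2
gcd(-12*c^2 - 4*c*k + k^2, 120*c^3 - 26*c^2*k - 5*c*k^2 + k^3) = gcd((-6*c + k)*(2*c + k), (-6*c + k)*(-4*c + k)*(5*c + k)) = 6*c - k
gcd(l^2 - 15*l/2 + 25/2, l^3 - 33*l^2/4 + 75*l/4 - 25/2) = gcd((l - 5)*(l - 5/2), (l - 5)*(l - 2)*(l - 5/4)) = l - 5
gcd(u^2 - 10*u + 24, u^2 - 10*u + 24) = u^2 - 10*u + 24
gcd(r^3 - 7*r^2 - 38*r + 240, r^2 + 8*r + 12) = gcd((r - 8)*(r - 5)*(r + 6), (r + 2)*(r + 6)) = r + 6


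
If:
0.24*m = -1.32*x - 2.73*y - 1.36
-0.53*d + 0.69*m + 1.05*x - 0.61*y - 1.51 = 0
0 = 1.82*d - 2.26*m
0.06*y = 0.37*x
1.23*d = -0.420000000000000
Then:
No Solution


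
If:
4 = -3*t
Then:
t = -4/3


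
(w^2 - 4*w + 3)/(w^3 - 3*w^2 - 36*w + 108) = (w - 1)/(w^2 - 36)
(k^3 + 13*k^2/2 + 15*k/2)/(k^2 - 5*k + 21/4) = 2*k*(2*k^2 + 13*k + 15)/(4*k^2 - 20*k + 21)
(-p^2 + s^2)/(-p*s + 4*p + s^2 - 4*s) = (p + s)/(s - 4)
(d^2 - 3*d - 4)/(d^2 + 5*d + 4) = (d - 4)/(d + 4)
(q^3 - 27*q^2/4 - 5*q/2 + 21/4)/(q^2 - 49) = (4*q^2 + q - 3)/(4*(q + 7))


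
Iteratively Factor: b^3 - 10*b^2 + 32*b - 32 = (b - 4)*(b^2 - 6*b + 8) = (b - 4)*(b - 2)*(b - 4)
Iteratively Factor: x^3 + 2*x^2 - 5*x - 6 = (x + 3)*(x^2 - x - 2) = (x + 1)*(x + 3)*(x - 2)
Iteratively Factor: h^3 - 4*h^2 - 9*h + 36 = (h - 3)*(h^2 - h - 12) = (h - 3)*(h + 3)*(h - 4)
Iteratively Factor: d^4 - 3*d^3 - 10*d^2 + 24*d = (d - 2)*(d^3 - d^2 - 12*d) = (d - 2)*(d + 3)*(d^2 - 4*d) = (d - 4)*(d - 2)*(d + 3)*(d)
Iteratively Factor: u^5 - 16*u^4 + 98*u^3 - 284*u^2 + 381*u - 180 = (u - 5)*(u^4 - 11*u^3 + 43*u^2 - 69*u + 36) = (u - 5)*(u - 3)*(u^3 - 8*u^2 + 19*u - 12) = (u - 5)*(u - 3)*(u - 1)*(u^2 - 7*u + 12) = (u - 5)*(u - 4)*(u - 3)*(u - 1)*(u - 3)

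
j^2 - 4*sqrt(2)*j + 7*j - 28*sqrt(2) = (j + 7)*(j - 4*sqrt(2))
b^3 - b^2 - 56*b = b*(b - 8)*(b + 7)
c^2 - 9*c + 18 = (c - 6)*(c - 3)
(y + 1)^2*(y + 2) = y^3 + 4*y^2 + 5*y + 2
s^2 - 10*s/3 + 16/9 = (s - 8/3)*(s - 2/3)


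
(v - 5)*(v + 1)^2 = v^3 - 3*v^2 - 9*v - 5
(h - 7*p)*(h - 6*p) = h^2 - 13*h*p + 42*p^2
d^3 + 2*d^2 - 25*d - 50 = (d - 5)*(d + 2)*(d + 5)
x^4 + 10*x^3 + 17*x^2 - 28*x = x*(x - 1)*(x + 4)*(x + 7)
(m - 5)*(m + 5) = m^2 - 25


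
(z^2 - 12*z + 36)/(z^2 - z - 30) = (z - 6)/(z + 5)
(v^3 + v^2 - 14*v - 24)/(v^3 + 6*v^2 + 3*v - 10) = (v^2 - v - 12)/(v^2 + 4*v - 5)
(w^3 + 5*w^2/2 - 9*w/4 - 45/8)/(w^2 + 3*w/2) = w + 1 - 15/(4*w)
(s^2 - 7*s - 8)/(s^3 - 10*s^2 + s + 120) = (s + 1)/(s^2 - 2*s - 15)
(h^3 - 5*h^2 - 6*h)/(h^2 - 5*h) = (h^2 - 5*h - 6)/(h - 5)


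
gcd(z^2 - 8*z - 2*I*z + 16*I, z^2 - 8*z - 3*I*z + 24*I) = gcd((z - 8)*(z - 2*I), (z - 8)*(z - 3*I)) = z - 8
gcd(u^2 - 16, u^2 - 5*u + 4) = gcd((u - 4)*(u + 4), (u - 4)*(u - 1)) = u - 4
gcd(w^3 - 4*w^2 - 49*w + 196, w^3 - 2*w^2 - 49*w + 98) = w^2 - 49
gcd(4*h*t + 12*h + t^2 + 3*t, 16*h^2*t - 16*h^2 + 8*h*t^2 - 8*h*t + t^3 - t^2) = 4*h + t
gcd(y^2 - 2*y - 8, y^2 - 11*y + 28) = y - 4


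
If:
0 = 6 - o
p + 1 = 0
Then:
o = 6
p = -1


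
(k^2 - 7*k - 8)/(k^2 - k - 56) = (k + 1)/(k + 7)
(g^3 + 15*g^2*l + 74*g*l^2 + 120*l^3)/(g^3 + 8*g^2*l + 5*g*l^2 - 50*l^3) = (g^2 + 10*g*l + 24*l^2)/(g^2 + 3*g*l - 10*l^2)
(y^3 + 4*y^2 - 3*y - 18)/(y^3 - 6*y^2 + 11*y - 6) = (y^2 + 6*y + 9)/(y^2 - 4*y + 3)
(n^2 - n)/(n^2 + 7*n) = (n - 1)/(n + 7)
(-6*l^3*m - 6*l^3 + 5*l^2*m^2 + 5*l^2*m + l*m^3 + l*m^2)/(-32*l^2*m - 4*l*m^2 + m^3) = l*(6*l^2*m + 6*l^2 - 5*l*m^2 - 5*l*m - m^3 - m^2)/(m*(32*l^2 + 4*l*m - m^2))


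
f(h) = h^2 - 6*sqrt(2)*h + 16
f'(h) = 2*h - 6*sqrt(2)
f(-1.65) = 32.72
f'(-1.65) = -11.79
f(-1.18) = 27.41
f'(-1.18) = -10.85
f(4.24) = -2.00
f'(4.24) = -0.00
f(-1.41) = 29.95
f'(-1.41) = -11.31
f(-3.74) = 61.72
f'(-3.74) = -15.97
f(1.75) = 4.21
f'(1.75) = -4.99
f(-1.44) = 30.29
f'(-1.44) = -11.37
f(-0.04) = 16.34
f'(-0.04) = -8.57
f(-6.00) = 102.91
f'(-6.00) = -20.49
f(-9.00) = 173.37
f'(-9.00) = -26.49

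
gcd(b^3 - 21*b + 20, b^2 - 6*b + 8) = b - 4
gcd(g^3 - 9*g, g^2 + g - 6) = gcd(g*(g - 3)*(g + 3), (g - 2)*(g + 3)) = g + 3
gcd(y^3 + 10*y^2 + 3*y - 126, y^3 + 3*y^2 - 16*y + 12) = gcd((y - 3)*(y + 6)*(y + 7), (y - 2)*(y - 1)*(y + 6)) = y + 6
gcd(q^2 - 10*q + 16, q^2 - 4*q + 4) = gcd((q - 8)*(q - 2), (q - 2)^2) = q - 2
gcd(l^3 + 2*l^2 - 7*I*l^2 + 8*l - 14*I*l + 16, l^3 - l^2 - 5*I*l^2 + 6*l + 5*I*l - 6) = l + I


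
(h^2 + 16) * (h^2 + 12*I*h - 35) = h^4 + 12*I*h^3 - 19*h^2 + 192*I*h - 560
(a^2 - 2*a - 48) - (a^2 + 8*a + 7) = -10*a - 55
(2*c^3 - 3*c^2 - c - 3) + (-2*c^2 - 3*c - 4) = 2*c^3 - 5*c^2 - 4*c - 7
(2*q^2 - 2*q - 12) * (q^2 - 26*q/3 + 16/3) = 2*q^4 - 58*q^3/3 + 16*q^2 + 280*q/3 - 64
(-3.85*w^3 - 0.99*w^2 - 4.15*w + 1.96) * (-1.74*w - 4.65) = 6.699*w^4 + 19.6251*w^3 + 11.8245*w^2 + 15.8871*w - 9.114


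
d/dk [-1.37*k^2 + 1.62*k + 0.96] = 1.62 - 2.74*k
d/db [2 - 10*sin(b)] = -10*cos(b)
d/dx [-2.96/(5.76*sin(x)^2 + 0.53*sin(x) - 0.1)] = (34.0992*sin(x) + 1.5688)*cos(x)/(5.76*sin(x)^2 + 0.53*sin(x) - 0.1)^2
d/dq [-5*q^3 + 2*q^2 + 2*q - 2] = -15*q^2 + 4*q + 2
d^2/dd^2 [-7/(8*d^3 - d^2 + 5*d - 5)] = 14*((24*d - 1)*(8*d^3 - d^2 + 5*d - 5) - (24*d^2 - 2*d + 5)^2)/(8*d^3 - d^2 + 5*d - 5)^3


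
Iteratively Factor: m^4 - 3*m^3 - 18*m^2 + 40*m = (m - 5)*(m^3 + 2*m^2 - 8*m) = (m - 5)*(m + 4)*(m^2 - 2*m) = m*(m - 5)*(m + 4)*(m - 2)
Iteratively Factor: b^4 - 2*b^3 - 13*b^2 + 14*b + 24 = (b + 1)*(b^3 - 3*b^2 - 10*b + 24) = (b + 1)*(b + 3)*(b^2 - 6*b + 8) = (b - 4)*(b + 1)*(b + 3)*(b - 2)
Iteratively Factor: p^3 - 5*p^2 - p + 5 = (p - 5)*(p^2 - 1) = (p - 5)*(p + 1)*(p - 1)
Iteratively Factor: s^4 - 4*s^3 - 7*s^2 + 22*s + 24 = (s + 1)*(s^3 - 5*s^2 - 2*s + 24) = (s - 3)*(s + 1)*(s^2 - 2*s - 8) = (s - 4)*(s - 3)*(s + 1)*(s + 2)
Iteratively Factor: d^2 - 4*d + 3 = (d - 1)*(d - 3)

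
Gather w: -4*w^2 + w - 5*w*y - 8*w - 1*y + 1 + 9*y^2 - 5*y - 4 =-4*w^2 + w*(-5*y - 7) + 9*y^2 - 6*y - 3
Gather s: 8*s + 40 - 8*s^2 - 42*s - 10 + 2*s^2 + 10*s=-6*s^2 - 24*s + 30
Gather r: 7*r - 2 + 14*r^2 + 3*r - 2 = 14*r^2 + 10*r - 4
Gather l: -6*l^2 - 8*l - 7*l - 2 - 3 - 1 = -6*l^2 - 15*l - 6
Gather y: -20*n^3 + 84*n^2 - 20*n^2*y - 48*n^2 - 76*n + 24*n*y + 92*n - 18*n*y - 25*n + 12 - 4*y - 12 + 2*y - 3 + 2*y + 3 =-20*n^3 + 36*n^2 - 9*n + y*(-20*n^2 + 6*n)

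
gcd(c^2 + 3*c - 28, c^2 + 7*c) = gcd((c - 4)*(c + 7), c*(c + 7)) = c + 7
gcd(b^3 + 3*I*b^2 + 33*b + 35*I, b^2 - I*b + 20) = b - 5*I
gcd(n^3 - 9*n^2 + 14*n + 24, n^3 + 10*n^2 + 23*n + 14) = n + 1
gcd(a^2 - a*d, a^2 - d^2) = a - d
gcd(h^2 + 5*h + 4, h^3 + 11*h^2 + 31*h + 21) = h + 1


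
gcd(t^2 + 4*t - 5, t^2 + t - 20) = t + 5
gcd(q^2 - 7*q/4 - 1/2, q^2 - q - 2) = q - 2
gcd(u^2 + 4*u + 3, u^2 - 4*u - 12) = 1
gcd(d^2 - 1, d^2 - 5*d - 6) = d + 1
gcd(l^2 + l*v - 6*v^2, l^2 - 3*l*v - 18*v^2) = l + 3*v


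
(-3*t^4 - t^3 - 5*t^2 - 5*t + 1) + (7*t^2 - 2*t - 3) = -3*t^4 - t^3 + 2*t^2 - 7*t - 2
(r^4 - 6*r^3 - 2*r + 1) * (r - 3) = r^5 - 9*r^4 + 18*r^3 - 2*r^2 + 7*r - 3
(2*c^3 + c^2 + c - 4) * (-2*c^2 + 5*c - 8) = -4*c^5 + 8*c^4 - 13*c^3 + 5*c^2 - 28*c + 32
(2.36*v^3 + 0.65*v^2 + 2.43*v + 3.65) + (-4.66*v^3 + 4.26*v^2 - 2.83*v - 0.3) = -2.3*v^3 + 4.91*v^2 - 0.4*v + 3.35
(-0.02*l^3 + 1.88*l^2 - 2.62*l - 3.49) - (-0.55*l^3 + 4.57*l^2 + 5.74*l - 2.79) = 0.53*l^3 - 2.69*l^2 - 8.36*l - 0.7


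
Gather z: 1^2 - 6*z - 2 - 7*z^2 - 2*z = -7*z^2 - 8*z - 1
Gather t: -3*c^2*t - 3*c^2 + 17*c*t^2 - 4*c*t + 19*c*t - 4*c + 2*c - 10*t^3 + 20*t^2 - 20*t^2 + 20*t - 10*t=-3*c^2 + 17*c*t^2 - 2*c - 10*t^3 + t*(-3*c^2 + 15*c + 10)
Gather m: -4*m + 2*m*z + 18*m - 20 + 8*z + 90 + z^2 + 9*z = m*(2*z + 14) + z^2 + 17*z + 70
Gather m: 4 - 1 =3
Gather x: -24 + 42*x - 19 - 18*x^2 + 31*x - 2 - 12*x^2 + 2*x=-30*x^2 + 75*x - 45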